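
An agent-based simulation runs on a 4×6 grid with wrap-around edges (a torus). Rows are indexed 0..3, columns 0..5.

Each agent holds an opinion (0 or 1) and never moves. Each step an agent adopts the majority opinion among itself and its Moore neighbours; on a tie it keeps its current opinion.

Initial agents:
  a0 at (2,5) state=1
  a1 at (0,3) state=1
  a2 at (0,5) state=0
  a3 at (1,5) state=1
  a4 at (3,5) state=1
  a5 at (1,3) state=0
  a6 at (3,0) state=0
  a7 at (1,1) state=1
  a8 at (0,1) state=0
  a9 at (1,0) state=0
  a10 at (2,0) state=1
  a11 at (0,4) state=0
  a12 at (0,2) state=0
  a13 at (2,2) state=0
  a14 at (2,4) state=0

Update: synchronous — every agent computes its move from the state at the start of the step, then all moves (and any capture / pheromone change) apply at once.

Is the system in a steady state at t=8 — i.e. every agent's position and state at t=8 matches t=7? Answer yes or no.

t=1: a0@(2,5):1 a1@(0,3):0 a2@(0,5):0 a3@(1,5):0 a4@(3,5):0 a5@(1,3):0 a6@(3,0):0 a7@(1,1):0 a8@(0,1):0 a9@(1,0):1 a10@(2,0):1 a11@(0,4):0 a12@(0,2):0 a13@(2,2):0 a14@(2,4):1
t=2: a0@(2,5):1 a1@(0,3):0 a2@(0,5):0 a3@(1,5):1 a4@(3,5):0 a5@(1,3):0 a6@(3,0):0 a7@(1,1):0 a8@(0,1):0 a9@(1,0):0 a10@(2,0):0 a11@(0,4):0 a12@(0,2):0 a13@(2,2):0 a14@(2,4):0
t=3: a0@(2,5):0 a1@(0,3):0 a2@(0,5):0 a3@(1,5):0 a4@(3,5):0 a5@(1,3):0 a6@(3,0):0 a7@(1,1):0 a8@(0,1):0 a9@(1,0):0 a10@(2,0):0 a11@(0,4):0 a12@(0,2):0 a13@(2,2):0 a14@(2,4):0
t=4: (unchanged — steady state)

yes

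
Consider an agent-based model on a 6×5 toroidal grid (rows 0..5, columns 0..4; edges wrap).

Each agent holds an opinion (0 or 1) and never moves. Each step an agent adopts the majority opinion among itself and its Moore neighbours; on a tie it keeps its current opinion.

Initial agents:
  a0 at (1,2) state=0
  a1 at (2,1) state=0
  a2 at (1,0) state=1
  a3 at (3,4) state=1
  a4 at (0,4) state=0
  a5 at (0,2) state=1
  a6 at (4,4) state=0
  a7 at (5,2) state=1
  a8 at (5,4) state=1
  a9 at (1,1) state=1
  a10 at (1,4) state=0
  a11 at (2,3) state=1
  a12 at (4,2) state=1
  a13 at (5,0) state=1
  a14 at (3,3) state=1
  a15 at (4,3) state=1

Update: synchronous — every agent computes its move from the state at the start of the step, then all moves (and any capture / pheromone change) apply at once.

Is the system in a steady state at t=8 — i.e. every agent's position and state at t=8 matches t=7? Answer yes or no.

yes

t=1: a0@(1,2):1 a1@(2,1):0 a2@(1,0):0 a3@(3,4):1 a4@(0,4):1 a5@(0,2):1 a6@(4,4):1 a7@(5,2):1 a8@(5,4):1 a9@(1,1):1 a10@(1,4):0 a11@(2,3):1 a12@(4,2):1 a13@(5,0):1 a14@(3,3):1 a15@(4,3):1
t=2: (unchanged — steady state)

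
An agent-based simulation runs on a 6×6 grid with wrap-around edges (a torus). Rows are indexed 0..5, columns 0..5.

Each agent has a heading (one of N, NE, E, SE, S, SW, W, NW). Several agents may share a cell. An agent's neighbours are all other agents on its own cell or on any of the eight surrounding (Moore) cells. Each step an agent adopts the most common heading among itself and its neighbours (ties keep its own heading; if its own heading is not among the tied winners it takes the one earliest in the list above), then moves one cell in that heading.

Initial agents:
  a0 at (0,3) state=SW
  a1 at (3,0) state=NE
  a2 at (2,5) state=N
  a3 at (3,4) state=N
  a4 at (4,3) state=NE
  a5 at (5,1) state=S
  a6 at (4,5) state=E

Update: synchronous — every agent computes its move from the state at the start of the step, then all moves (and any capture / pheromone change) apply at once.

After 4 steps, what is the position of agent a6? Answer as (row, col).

(4, 3)

t=1: a0@(1,2):SW a1@(2,1):NE a2@(1,5):N a3@(2,4):N a4@(3,4):NE a5@(0,1):S a6@(4,0):E
t=2: a0@(2,1):SW a1@(1,2):NE a2@(0,5):N a3@(1,4):N a4@(2,5):NE a5@(1,1):S a6@(4,1):E
t=3: a0@(3,0):SW a1@(0,3):NE a2@(5,5):N a3@(0,4):N a4@(1,0):NE a5@(2,1):S a6@(4,2):E
t=4: a0@(4,5):SW a1@(5,4):NE a2@(4,5):N a3@(5,4):N a4@(0,1):NE a5@(3,1):S a6@(4,3):E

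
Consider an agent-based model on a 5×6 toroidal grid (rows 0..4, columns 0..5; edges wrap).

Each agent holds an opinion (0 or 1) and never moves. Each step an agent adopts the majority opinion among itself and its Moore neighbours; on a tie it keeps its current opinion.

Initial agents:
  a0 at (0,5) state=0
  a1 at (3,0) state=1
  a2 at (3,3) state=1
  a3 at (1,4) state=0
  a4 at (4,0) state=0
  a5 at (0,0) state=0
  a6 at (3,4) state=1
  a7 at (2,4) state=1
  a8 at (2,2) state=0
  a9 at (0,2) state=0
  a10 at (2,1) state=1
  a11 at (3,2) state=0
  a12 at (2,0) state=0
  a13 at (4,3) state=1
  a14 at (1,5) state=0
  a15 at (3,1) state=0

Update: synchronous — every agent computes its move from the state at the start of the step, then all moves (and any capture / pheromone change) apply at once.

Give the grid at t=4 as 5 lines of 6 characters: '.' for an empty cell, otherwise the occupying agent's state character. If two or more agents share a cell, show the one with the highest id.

t=1: a0@(0,5):0 a1@(3,0):0 a2@(3,3):1 a3@(1,4):0 a4@(4,0):0 a5@(0,0):0 a6@(3,4):1 a7@(2,4):1 a8@(2,2):0 a9@(0,2):0 a10@(2,1):0 a11@(3,2):0 a12@(2,0):0 a13@(4,3):1 a14@(1,5):0 a15@(3,1):0
t=2: (unchanged — steady state)

0.0..0
....00
000.1.
00011.
0..1..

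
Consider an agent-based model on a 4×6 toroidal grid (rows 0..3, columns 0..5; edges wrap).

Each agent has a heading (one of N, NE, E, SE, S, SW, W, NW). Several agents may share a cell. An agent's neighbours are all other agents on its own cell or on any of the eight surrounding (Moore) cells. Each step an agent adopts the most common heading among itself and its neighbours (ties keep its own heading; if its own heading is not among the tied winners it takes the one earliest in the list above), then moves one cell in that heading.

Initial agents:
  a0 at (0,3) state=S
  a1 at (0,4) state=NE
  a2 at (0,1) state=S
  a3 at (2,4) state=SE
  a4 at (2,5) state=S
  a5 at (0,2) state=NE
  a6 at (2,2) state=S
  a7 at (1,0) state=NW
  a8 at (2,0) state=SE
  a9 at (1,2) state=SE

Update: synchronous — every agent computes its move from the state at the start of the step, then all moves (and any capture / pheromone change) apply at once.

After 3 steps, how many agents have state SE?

2

t=1: a0@(3,4):NE a1@(3,5):NE a2@(1,1):S a3@(3,5):SE a4@(3,0):SE a5@(1,2):S a6@(3,2):S a7@(2,0):S a8@(3,1):SE a9@(2,2):S
t=2: a0@(2,5):NE a1@(2,0):NE a2@(2,1):S a3@(0,0):SE a4@(0,1):SE a5@(2,2):S a6@(0,2):S a7@(3,1):SE a8@(0,1):S a9@(3,2):S
t=3: a0@(1,0):NE a1@(1,1):NE a2@(3,1):S a3@(1,1):SE a4@(1,2):SE a5@(3,2):S a6@(1,2):S a7@(0,1):S a8@(1,1):S a9@(0,2):S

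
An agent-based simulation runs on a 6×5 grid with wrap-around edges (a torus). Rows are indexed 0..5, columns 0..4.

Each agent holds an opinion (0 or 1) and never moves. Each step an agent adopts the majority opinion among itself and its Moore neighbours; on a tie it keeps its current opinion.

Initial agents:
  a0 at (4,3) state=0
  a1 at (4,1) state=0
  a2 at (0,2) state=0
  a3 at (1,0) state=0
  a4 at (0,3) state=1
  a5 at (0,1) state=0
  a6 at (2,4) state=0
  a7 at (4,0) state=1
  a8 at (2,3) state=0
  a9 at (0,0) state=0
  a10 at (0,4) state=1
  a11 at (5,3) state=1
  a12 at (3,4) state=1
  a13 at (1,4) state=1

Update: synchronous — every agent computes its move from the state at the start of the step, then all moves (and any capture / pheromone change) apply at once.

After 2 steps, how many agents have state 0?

10

t=1: a0@(4,3):1 a1@(4,1):0 a2@(0,2):0 a3@(1,0):0 a4@(0,3):1 a5@(0,1):0 a6@(2,4):0 a7@(4,0):1 a8@(2,3):0 a9@(0,0):0 a10@(0,4):1 a11@(5,3):1 a12@(3,4):0 a13@(1,4):0
t=2: a0@(4,3):1 a1@(4,1):0 a2@(0,2):0 a3@(1,0):0 a4@(0,3):1 a5@(0,1):0 a6@(2,4):0 a7@(4,0):0 a8@(2,3):0 a9@(0,0):0 a10@(0,4):1 a11@(5,3):1 a12@(3,4):0 a13@(1,4):0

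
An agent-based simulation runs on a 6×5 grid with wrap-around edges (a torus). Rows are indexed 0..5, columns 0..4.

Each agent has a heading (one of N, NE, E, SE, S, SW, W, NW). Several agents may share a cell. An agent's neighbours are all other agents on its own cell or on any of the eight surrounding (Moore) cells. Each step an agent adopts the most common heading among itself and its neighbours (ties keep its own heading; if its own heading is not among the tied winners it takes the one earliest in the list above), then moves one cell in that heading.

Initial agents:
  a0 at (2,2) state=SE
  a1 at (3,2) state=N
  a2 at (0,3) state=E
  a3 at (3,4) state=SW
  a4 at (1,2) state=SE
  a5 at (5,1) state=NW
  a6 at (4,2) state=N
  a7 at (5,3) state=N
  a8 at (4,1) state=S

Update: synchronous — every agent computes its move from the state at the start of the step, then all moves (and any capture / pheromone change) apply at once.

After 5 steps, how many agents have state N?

t=1: a0@(3,3):SE a1@(2,2):N a2@(0,4):E a3@(4,3):SW a4@(2,3):SE a5@(4,0):NW a6@(3,2):N a7@(4,3):N a8@(3,1):N
t=2: a0@(2,3):N a1@(1,2):N a2@(0,0):E a3@(3,3):N a4@(3,4):SE a5@(3,4):NW a6@(2,2):N a7@(3,3):N a8@(2,1):N
t=3: a0@(1,3):N a1@(0,2):N a2@(0,1):E a3@(2,3):N a4@(2,4):N a5@(2,4):N a6@(1,2):N a7@(2,3):N a8@(1,1):N
t=4: a0@(0,3):N a1@(5,2):N a2@(5,1):N a3@(1,3):N a4@(1,4):N a5@(1,4):N a6@(0,2):N a7@(1,3):N a8@(0,1):N
t=5: a0@(5,3):N a1@(4,2):N a2@(4,1):N a3@(0,3):N a4@(0,4):N a5@(0,4):N a6@(5,2):N a7@(0,3):N a8@(5,1):N

9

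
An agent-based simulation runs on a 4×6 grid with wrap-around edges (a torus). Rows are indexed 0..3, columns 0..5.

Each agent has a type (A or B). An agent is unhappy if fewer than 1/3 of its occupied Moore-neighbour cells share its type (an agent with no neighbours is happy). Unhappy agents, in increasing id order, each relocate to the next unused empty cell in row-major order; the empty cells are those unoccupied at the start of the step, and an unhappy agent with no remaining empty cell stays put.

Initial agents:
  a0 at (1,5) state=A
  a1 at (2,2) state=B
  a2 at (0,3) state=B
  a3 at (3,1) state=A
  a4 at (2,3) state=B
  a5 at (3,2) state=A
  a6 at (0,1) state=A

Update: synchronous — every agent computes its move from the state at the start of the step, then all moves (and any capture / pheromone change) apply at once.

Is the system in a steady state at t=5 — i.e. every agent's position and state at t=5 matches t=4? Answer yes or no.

no

t=1: a0@(1,5):A a1@(2,2):B a2@(0,0):B a3@(3,1):A a4@(2,3):B a5@(3,2):A a6@(0,1):A
t=2: a0@(0,2):A a1@(2,2):B a2@(0,3):B a3@(3,1):A a4@(2,3):B a5@(3,2):A a6@(0,1):A
t=3: a0@(0,2):A a1@(2,2):B a2@(0,0):B a3@(3,1):A a4@(2,3):B a5@(3,2):A a6@(0,1):A
t=4: a0@(0,2):A a1@(2,2):B a2@(0,3):B a3@(3,1):A a4@(2,3):B a5@(3,2):A a6@(0,1):A
t=5: a0@(0,2):A a1@(2,2):B a2@(0,0):B a3@(3,1):A a4@(2,3):B a5@(3,2):A a6@(0,1):A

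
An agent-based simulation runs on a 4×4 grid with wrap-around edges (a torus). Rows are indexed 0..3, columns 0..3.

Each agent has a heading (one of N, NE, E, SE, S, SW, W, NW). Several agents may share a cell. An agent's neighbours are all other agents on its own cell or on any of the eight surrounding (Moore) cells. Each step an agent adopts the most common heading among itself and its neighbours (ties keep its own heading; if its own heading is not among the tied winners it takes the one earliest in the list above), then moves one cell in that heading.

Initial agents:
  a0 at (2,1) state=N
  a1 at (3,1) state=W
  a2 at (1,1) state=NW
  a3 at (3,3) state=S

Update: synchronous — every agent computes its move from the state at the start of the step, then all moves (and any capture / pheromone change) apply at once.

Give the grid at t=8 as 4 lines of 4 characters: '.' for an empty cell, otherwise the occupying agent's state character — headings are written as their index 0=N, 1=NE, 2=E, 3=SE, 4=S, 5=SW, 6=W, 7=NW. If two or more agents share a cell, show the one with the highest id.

t=1: a0@(1,1):N a1@(3,0):W a2@(0,0):NW a3@(0,3):S
t=2: a0@(0,1):N a1@(3,3):W a2@(3,3):NW a3@(1,3):S
t=3: a0@(3,1):N a1@(3,2):W a2@(2,2):NW a3@(2,3):S
t=4: a0@(2,1):N a1@(3,1):W a2@(1,1):NW a3@(3,3):S
t=5: a0@(1,1):N a1@(3,0):W a2@(0,0):NW a3@(0,3):S
t=6: a0@(0,1):N a1@(3,3):W a2@(3,3):NW a3@(1,3):S
t=7: a0@(3,1):N a1@(3,2):W a2@(2,2):NW a3@(2,3):S
t=8: a0@(2,1):N a1@(3,1):W a2@(1,1):NW a3@(3,3):S

....
.7..
.0..
.6.4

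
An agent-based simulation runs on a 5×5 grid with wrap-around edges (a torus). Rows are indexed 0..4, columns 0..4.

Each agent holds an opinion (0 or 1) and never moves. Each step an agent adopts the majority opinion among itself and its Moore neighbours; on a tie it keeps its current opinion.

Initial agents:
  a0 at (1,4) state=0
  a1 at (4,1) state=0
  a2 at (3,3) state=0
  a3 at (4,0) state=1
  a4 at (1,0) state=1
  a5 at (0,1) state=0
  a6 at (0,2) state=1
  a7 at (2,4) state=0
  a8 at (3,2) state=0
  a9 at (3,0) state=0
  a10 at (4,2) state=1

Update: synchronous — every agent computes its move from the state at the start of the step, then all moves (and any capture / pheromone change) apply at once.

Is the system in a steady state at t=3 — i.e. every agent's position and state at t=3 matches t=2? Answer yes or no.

t=1: a0@(1,4):0 a1@(4,1):0 a2@(3,3):0 a3@(4,0):0 a4@(1,0):0 a5@(0,1):1 a6@(0,2):1 a7@(2,4):0 a8@(3,2):0 a9@(3,0):0 a10@(4,2):0
t=2: a0@(1,4):0 a1@(4,1):0 a2@(3,3):0 a3@(4,0):0 a4@(1,0):0 a5@(0,1):0 a6@(0,2):1 a7@(2,4):0 a8@(3,2):0 a9@(3,0):0 a10@(4,2):0
t=3: a0@(1,4):0 a1@(4,1):0 a2@(3,3):0 a3@(4,0):0 a4@(1,0):0 a5@(0,1):0 a6@(0,2):0 a7@(2,4):0 a8@(3,2):0 a9@(3,0):0 a10@(4,2):0

no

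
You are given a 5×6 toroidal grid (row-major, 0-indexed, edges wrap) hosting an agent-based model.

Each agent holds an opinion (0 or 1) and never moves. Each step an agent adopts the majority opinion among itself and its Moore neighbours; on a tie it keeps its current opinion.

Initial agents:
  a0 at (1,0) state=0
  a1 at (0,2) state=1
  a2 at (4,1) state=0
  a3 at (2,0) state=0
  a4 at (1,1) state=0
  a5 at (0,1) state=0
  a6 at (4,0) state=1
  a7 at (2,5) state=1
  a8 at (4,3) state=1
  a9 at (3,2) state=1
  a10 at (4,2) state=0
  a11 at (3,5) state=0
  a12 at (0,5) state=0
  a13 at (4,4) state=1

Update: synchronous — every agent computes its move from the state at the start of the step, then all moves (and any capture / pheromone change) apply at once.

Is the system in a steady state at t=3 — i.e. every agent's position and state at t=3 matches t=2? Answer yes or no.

yes

t=1: a0@(1,0):0 a1@(0,2):0 a2@(4,1):0 a3@(2,0):0 a4@(1,1):0 a5@(0,1):0 a6@(4,0):0 a7@(2,5):0 a8@(4,3):1 a9@(3,2):1 a10@(4,2):0 a11@(3,5):1 a12@(0,5):0 a13@(4,4):1
t=2: a0@(1,0):0 a1@(0,2):0 a2@(4,1):0 a3@(2,0):0 a4@(1,1):0 a5@(0,1):0 a6@(4,0):0 a7@(2,5):0 a8@(4,3):1 a9@(3,2):1 a10@(4,2):0 a11@(3,5):0 a12@(0,5):0 a13@(4,4):1
t=3: (unchanged — steady state)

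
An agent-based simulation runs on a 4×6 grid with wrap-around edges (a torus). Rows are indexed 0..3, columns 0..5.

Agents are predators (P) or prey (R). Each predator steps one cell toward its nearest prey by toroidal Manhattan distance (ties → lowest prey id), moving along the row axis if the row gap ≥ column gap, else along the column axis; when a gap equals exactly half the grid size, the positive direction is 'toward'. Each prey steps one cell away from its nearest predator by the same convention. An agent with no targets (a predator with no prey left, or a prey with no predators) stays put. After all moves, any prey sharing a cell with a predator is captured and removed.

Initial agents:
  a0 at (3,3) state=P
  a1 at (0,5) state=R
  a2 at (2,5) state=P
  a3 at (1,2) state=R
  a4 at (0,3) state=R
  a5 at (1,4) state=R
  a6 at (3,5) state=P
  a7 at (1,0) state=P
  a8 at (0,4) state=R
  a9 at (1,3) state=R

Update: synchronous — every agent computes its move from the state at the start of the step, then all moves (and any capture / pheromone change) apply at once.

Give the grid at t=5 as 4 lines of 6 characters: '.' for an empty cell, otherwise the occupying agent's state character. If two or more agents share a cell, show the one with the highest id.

P..P.P
...RRR
......
.....P

t=1: a0@(0,3):P a1@(1,5):R a2@(3,5):P a3@(1,3):R a4@(1,3):R a5@(0,4):R a6@(0,5):P a7@(0,0):P a8@(1,4):R
t=2: a0@(1,3):P a1@(2,5):R a2@(0,5):P a3@(2,3):R a4@(2,3):R a6@(1,5):P a7@(1,0):P a8@(2,4):R
t=3: a0@(2,3):P a1@(3,5):R a2@(1,5):P a3@(3,3):R a4@(3,3):R a6@(2,5):P a7@(2,0):P a8@(3,4):R
t=4: a0@(3,3):P a1@(0,5):R a2@(2,5):P a3@(0,3):R a4@(0,3):R a6@(3,5):P a7@(3,0):P a8@(0,4):R
t=5: a0@(0,3):P a1@(1,5):R a2@(3,5):P a3@(1,3):R a4@(1,3):R a6@(0,5):P a7@(0,0):P a8@(1,4):R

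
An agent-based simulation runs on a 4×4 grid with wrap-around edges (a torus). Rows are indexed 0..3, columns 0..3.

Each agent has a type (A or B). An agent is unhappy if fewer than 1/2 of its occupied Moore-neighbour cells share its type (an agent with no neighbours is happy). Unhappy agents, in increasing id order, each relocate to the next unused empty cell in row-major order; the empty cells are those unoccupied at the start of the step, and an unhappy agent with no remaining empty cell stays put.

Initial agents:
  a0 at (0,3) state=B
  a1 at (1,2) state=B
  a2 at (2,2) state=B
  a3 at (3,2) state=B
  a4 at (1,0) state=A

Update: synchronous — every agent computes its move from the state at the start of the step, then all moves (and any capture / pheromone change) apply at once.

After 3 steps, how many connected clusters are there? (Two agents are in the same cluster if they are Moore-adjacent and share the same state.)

t=1: a0@(0,3):B a1@(1,2):B a2@(2,2):B a3@(3,2):B a4@(0,0):A
t=2: a0@(0,3):B a1@(1,2):B a2@(2,2):B a3@(3,2):B a4@(0,1):A
t=3: a0@(0,3):B a1@(1,2):B a2@(2,2):B a3@(3,2):B a4@(0,0):A

2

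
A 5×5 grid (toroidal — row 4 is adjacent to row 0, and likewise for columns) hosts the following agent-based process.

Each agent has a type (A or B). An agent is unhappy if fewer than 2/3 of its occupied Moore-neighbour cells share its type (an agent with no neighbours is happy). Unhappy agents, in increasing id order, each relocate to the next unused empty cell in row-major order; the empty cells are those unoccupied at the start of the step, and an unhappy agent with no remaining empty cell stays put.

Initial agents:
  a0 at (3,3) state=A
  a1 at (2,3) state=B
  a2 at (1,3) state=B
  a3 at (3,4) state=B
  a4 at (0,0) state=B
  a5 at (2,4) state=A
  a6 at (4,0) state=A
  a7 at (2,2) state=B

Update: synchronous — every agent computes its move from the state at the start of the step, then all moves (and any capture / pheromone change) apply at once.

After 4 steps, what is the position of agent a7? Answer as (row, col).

t=1: a0@(0,1):A a1@(0,2):B a2@(1,3):B a3@(0,3):B a4@(0,4):B a5@(1,0):A a6@(1,1):A a7@(2,2):B
t=2: a0@(0,1):A a1@(0,0):B a2@(1,3):B a3@(0,3):B a4@(0,4):B a5@(1,0):A a6@(1,2):A a7@(1,4):B
t=3: a0@(0,1):A a1@(0,2):B a2@(1,3):B a3@(0,3):B a4@(0,4):B a5@(1,1):A a6@(2,0):A a7@(1,4):B
t=4: a0@(0,0):A a1@(1,0):B a2@(1,3):B a3@(0,3):B a4@(0,4):B a5@(1,1):A a6@(1,2):A a7@(1,4):B

(1, 4)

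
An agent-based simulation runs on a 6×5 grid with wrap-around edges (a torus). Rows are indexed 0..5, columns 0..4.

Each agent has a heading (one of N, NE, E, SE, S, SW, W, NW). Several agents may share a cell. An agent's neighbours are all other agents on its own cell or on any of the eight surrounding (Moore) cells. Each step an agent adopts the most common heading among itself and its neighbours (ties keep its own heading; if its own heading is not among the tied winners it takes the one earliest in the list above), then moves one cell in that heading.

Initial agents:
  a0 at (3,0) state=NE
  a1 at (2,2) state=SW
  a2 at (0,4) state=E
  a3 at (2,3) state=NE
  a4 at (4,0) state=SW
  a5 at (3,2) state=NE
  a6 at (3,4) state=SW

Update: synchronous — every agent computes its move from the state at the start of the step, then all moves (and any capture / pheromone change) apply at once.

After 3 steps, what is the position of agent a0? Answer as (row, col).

t=1: a0@(4,4):SW a1@(1,3):NE a2@(0,0):E a3@(1,4):NE a4@(5,4):SW a5@(2,3):NE a6@(4,3):SW
t=2: a0@(5,3):SW a1@(0,4):NE a2@(0,1):E a3@(0,0):NE a4@(0,3):SW a5@(1,4):NE a6@(5,2):SW
t=3: a0@(0,2):SW a1@(5,0):NE a2@(0,2):E a3@(5,1):NE a4@(1,2):SW a5@(0,0):NE a6@(0,1):SW

(0, 2)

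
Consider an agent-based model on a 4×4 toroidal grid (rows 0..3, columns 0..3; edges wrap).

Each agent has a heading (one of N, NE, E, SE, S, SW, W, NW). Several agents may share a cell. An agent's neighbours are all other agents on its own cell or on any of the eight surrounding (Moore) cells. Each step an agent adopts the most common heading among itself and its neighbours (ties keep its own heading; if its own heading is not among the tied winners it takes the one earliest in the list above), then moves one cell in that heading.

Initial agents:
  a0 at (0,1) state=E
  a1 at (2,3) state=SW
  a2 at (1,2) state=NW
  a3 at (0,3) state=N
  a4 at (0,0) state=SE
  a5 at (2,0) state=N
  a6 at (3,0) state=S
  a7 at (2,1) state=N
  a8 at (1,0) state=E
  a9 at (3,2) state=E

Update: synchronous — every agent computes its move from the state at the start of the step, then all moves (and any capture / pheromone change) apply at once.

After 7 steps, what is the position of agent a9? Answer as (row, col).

t=1: a0@(0,2):E a1@(2,0):E a2@(0,2):N a3@(0,0):E a4@(0,1):E a5@(1,0):N a6@(2,0):N a7@(1,1):N a8@(0,0):N a9@(3,3):E
t=2: a0@(0,3):E a1@(1,0):N a2@(0,3):E a3@(0,1):E a4@(3,1):N a5@(0,0):N a6@(1,0):N a7@(0,1):N a8@(3,0):N a9@(3,0):E
t=3: a0@(3,3):N a1@(0,0):N a2@(3,3):N a3@(3,1):N a4@(2,1):N a5@(3,0):N a6@(0,0):N a7@(3,1):N a8@(2,0):N a9@(3,1):E
t=4: a0@(2,3):N a1@(3,0):N a2@(2,3):N a3@(2,1):N a4@(1,1):N a5@(2,0):N a6@(3,0):N a7@(2,1):N a8@(1,0):N a9@(2,1):N
t=5: a0@(1,3):N a1@(2,0):N a2@(1,3):N a3@(1,1):N a4@(0,1):N a5@(1,0):N a6@(2,0):N a7@(1,1):N a8@(0,0):N a9@(1,1):N
t=6: a0@(0,3):N a1@(1,0):N a2@(0,3):N a3@(0,1):N a4@(3,1):N a5@(0,0):N a6@(1,0):N a7@(0,1):N a8@(3,0):N a9@(0,1):N
t=7: a0@(3,3):N a1@(0,0):N a2@(3,3):N a3@(3,1):N a4@(2,1):N a5@(3,0):N a6@(0,0):N a7@(3,1):N a8@(2,0):N a9@(3,1):N

(3, 1)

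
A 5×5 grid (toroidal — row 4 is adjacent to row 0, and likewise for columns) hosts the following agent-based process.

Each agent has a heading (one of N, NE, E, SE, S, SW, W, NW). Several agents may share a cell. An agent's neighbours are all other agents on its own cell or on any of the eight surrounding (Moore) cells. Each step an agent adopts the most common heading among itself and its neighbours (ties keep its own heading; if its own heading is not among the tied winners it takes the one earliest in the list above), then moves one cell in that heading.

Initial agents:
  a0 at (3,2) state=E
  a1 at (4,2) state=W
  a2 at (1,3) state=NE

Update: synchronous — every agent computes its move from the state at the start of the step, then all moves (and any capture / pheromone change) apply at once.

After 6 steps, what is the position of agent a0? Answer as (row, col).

t=1: a0@(3,3):E a1@(4,1):W a2@(0,4):NE
t=2: a0@(3,4):E a1@(4,0):W a2@(4,0):NE
t=3: a0@(3,0):E a1@(4,4):W a2@(3,1):NE
t=4: a0@(3,1):E a1@(4,3):W a2@(2,2):NE
t=5: a0@(3,2):E a1@(4,2):W a2@(1,3):NE
t=6: a0@(3,3):E a1@(4,1):W a2@(0,4):NE

(3, 3)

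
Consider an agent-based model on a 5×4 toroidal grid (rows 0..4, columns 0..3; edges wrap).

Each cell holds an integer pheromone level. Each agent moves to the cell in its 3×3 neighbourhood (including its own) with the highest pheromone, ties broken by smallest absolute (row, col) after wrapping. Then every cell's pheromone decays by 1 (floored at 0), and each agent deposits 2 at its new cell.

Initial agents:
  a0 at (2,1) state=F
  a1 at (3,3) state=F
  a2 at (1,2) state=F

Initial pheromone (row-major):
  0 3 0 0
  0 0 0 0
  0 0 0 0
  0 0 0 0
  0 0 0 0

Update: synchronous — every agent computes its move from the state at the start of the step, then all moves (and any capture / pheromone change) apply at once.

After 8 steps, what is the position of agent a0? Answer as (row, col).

(0, 1)

t=1: a0@(1,0) a1@(2,0) a2@(0,1) | pheromone: 0 4 0 0 / 2 0 0 0 / 2 0 0 0 / 0 0 0 0 / 0 0 0 0
t=2: a0@(0,1) a1@(1,0) a2@(0,1) | pheromone: 0 7 0 0 / 3 0 0 0 / 1 0 0 0 / 0 0 0 0 / 0 0 0 0
t=3: a0@(0,1) a1@(0,1) a2@(0,1) | pheromone: 0 12 0 0 / 2 0 0 0 / 0 0 0 0 / 0 0 0 0 / 0 0 0 0
t=4: a0@(0,1) a1@(0,1) a2@(0,1) | pheromone: 0 17 0 0 / 1 0 0 0 / 0 0 0 0 / 0 0 0 0 / 0 0 0 0
t=5: a0@(0,1) a1@(0,1) a2@(0,1) | pheromone: 0 22 0 0 / 0 0 0 0 / 0 0 0 0 / 0 0 0 0 / 0 0 0 0
t=6: a0@(0,1) a1@(0,1) a2@(0,1) | pheromone: 0 27 0 0 / 0 0 0 0 / 0 0 0 0 / 0 0 0 0 / 0 0 0 0
t=7: a0@(0,1) a1@(0,1) a2@(0,1) | pheromone: 0 32 0 0 / 0 0 0 0 / 0 0 0 0 / 0 0 0 0 / 0 0 0 0
t=8: a0@(0,1) a1@(0,1) a2@(0,1) | pheromone: 0 37 0 0 / 0 0 0 0 / 0 0 0 0 / 0 0 0 0 / 0 0 0 0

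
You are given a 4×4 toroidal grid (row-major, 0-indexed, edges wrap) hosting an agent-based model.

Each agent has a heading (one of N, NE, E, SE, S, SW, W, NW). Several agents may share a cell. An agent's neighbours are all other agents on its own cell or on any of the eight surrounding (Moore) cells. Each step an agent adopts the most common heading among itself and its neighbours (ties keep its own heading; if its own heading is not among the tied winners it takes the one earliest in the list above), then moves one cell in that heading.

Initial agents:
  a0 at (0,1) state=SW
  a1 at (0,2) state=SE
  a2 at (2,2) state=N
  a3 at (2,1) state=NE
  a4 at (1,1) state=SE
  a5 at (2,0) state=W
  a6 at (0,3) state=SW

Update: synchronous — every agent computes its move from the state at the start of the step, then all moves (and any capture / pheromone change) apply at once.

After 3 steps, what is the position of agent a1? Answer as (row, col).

t=1: a0@(1,2):SE a1@(1,3):SE a2@(1,2):N a3@(1,2):NE a4@(2,2):SE a5@(2,3):W a6@(1,2):SW
t=2: a0@(2,3):SE a1@(2,0):SE a2@(2,3):SE a3@(2,3):SE a4@(3,3):SE a5@(3,0):SE a6@(2,3):SE
t=3: a0@(3,0):SE a1@(3,1):SE a2@(3,0):SE a3@(3,0):SE a4@(0,0):SE a5@(0,1):SE a6@(3,0):SE

(3, 1)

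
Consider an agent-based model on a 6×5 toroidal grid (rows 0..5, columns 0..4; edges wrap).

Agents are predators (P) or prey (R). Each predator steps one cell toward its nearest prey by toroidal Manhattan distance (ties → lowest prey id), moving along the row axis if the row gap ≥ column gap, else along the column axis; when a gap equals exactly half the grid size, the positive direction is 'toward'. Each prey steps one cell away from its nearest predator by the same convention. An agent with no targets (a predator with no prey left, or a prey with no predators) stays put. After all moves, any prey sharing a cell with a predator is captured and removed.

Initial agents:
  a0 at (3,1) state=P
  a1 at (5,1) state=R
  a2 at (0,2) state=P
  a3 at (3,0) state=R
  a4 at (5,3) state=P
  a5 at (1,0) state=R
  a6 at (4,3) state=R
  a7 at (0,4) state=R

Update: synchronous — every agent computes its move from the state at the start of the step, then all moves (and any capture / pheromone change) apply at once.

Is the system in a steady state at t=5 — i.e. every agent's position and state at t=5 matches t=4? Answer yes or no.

no

t=1: a0@(3,0):P a1@(0,1):R a2@(5,2):P a3@(3,4):R a4@(4,3):P a5@(0,0):R a6@(3,3):R a7@(0,0):R
t=2: a0@(3,4):P a1@(1,1):R a2@(0,2):P a4@(3,3):P a5@(5,0):R a6@(2,3):R a7@(5,0):R
t=3: a0@(2,4):P a1@(2,1):R a2@(1,2):P a4@(2,3):P a5@(0,0):R a6@(1,3):R a7@(0,0):R
t=4: a0@(2,0):P a1@(2,2):R a2@(1,3):P a4@(1,3):P a5@(5,0):R a6@(1,4):R a7@(5,0):R
t=5: a0@(2,1):P a1@(2,3):R a2@(1,4):P a4@(1,4):P a5@(4,0):R a6@(1,0):R a7@(4,0):R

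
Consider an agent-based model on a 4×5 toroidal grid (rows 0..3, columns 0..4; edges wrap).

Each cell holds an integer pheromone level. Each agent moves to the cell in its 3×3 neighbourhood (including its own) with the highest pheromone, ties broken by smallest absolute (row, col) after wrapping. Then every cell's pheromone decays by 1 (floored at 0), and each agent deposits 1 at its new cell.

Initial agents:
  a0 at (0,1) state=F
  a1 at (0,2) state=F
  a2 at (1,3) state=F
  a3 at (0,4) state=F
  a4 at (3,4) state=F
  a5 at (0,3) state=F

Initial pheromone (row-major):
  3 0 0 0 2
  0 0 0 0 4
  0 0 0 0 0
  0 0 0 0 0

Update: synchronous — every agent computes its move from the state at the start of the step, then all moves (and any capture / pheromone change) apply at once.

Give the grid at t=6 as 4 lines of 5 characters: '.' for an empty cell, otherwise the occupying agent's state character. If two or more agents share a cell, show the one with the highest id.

t=1: a0@(0,0) a1@(0,1) a2@(1,4) a3@(1,4) a4@(0,0) a5@(1,4) | pheromone: 4 1 0 0 1 / 0 0 0 0 6 / 0 0 0 0 0 / 0 0 0 0 0
t=2: a0@(1,4) a1@(0,0) a2@(1,4) a3@(1,4) a4@(1,4) a5@(1,4) | pheromone: 4 0 0 0 0 / 0 0 0 0 10 / 0 0 0 0 0 / 0 0 0 0 0
t=3: a0@(1,4) a1@(1,4) a2@(1,4) a3@(1,4) a4@(1,4) a5@(1,4) | pheromone: 3 0 0 0 0 / 0 0 0 0 15 / 0 0 0 0 0 / 0 0 0 0 0
t=4: a0@(1,4) a1@(1,4) a2@(1,4) a3@(1,4) a4@(1,4) a5@(1,4) | pheromone: 2 0 0 0 0 / 0 0 0 0 20 / 0 0 0 0 0 / 0 0 0 0 0
t=5: a0@(1,4) a1@(1,4) a2@(1,4) a3@(1,4) a4@(1,4) a5@(1,4) | pheromone: 1 0 0 0 0 / 0 0 0 0 25 / 0 0 0 0 0 / 0 0 0 0 0
t=6: a0@(1,4) a1@(1,4) a2@(1,4) a3@(1,4) a4@(1,4) a5@(1,4) | pheromone: 0 0 0 0 0 / 0 0 0 0 30 / 0 0 0 0 0 / 0 0 0 0 0

.....
....F
.....
.....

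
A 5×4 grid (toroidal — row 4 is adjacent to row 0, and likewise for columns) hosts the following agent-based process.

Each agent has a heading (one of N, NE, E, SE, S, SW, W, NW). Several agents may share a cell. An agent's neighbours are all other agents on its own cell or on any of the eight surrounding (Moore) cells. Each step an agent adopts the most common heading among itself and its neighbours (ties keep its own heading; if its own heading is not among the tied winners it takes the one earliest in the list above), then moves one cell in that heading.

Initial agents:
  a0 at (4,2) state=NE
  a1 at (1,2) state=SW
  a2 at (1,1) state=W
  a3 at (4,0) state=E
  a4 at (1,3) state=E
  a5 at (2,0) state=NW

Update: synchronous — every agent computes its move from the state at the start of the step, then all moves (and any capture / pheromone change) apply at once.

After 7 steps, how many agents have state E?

6

t=1: a0@(3,3):NE a1@(2,1):SW a2@(1,0):W a3@(4,1):E a4@(1,0):E a5@(1,3):NW
t=2: a0@(2,0):NE a1@(3,0):SW a2@(1,3):W a3@(4,2):E a4@(1,1):E a5@(0,2):NW
t=3: a0@(1,1):NE a1@(4,3):SW a2@(1,2):W a3@(4,3):E a4@(1,2):E a5@(0,3):E
t=4: a0@(0,2):NE a1@(4,0):E a2@(1,3):E a3@(4,0):E a4@(1,3):E a5@(0,0):E
t=5: a0@(0,3):E a1@(4,1):E a2@(1,0):E a3@(4,1):E a4@(1,0):E a5@(0,1):E
t=6: a0@(0,0):E a1@(4,2):E a2@(1,1):E a3@(4,2):E a4@(1,1):E a5@(0,2):E
t=7: a0@(0,1):E a1@(4,3):E a2@(1,2):E a3@(4,3):E a4@(1,2):E a5@(0,3):E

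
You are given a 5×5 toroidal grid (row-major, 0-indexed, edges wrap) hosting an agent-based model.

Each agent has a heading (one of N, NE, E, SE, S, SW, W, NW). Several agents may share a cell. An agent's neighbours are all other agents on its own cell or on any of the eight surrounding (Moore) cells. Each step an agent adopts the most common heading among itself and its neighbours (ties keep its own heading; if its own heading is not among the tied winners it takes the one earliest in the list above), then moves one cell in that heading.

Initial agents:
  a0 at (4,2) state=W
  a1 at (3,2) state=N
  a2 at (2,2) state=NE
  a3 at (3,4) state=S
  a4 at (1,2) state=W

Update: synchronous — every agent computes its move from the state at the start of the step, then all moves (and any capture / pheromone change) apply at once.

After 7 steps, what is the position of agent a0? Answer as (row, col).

t=1: a0@(4,1):W a1@(2,2):N a2@(1,3):NE a3@(4,4):S a4@(1,1):W
t=2: a0@(4,0):W a1@(1,2):N a2@(0,4):NE a3@(0,4):S a4@(1,0):W
t=3: a0@(4,4):W a1@(0,2):N a2@(0,3):W a3@(0,3):W a4@(1,4):W
t=4: a0@(4,3):W a1@(0,1):W a2@(0,2):W a3@(0,2):W a4@(1,3):W
t=5: a0@(4,2):W a1@(0,0):W a2@(0,1):W a3@(0,1):W a4@(1,2):W
t=6: a0@(4,1):W a1@(0,4):W a2@(0,0):W a3@(0,0):W a4@(1,1):W
t=7: a0@(4,0):W a1@(0,3):W a2@(0,4):W a3@(0,4):W a4@(1,0):W

(4, 0)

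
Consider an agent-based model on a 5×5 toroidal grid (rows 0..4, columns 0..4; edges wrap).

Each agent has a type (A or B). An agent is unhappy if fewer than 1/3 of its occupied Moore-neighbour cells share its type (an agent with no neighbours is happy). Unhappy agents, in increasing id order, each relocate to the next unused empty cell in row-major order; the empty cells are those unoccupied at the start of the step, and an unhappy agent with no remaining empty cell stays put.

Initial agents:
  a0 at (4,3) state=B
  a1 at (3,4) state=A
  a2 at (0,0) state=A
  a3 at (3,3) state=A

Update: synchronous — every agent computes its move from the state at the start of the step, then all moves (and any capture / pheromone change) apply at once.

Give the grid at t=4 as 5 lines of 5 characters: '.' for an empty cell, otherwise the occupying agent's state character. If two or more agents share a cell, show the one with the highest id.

t=1: a0@(0,1):B a1@(3,4):A a2@(0,0):A a3@(3,3):A
t=2: a0@(0,2):B a1@(3,4):A a2@(0,3):A a3@(3,3):A
t=3: a0@(0,0):B a1@(3,4):A a2@(0,1):A a3@(3,3):A
t=4: a0@(0,2):B a1@(3,4):A a2@(0,3):A a3@(3,3):A

..BA.
.....
.....
...AA
.....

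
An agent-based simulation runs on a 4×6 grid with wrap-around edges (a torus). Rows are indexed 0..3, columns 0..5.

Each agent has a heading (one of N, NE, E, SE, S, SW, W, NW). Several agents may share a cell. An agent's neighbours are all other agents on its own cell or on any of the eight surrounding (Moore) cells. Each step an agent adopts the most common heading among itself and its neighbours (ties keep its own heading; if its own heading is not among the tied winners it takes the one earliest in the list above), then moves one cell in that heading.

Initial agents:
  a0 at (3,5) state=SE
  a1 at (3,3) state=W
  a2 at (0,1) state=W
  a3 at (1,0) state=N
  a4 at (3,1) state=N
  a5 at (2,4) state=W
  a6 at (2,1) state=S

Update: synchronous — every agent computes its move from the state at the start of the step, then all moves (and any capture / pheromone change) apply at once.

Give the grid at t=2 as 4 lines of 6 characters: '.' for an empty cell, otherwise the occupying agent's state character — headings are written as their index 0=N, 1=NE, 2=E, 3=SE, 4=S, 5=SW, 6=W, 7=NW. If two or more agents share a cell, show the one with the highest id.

.0....
.0....
.06...
06....

t=1: a0@(0,0):SE a1@(3,2):W a2@(3,1):N a3@(0,0):N a4@(2,1):N a5@(2,3):W a6@(1,1):N
t=2: a0@(3,0):N a1@(3,1):W a2@(2,1):N a3@(3,0):N a4@(1,1):N a5@(2,2):W a6@(0,1):N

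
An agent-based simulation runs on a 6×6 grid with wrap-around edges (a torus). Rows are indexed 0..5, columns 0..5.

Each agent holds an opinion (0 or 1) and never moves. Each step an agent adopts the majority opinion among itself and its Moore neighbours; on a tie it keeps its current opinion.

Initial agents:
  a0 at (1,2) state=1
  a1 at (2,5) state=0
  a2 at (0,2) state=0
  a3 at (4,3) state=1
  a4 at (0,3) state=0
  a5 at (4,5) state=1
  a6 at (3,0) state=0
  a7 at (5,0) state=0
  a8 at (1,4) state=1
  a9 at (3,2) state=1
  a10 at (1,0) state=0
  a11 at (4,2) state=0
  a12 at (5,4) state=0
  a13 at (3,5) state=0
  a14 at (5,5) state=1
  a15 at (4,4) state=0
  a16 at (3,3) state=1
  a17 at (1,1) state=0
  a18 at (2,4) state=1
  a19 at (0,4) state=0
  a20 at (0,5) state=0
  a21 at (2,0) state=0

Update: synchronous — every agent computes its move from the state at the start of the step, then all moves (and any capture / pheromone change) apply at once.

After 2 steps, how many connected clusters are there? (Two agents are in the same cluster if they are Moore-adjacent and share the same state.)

2

t=1: a0@(1,2):0 a1@(2,5):0 a2@(0,2):0 a3@(4,3):1 a4@(0,3):0 a5@(4,5):0 a6@(3,0):0 a7@(5,0):0 a8@(1,4):0 a9@(3,2):1 a10@(1,0):0 a11@(4,2):1 a12@(5,4):0 a13@(3,5):0 a14@(5,5):0 a15@(4,4):1 a16@(3,3):1 a17@(1,1):0 a18@(2,4):1 a19@(0,4):0 a20@(0,5):0 a21@(2,0):0
t=2: a0@(1,2):0 a1@(2,5):0 a2@(0,2):0 a3@(4,3):1 a4@(0,3):0 a5@(4,5):0 a6@(3,0):0 a7@(5,0):0 a8@(1,4):0 a9@(3,2):1 a10@(1,0):0 a11@(4,2):1 a12@(5,4):0 a13@(3,5):0 a14@(5,5):0 a15@(4,4):0 a16@(3,3):1 a17@(1,1):0 a18@(2,4):0 a19@(0,4):0 a20@(0,5):0 a21@(2,0):0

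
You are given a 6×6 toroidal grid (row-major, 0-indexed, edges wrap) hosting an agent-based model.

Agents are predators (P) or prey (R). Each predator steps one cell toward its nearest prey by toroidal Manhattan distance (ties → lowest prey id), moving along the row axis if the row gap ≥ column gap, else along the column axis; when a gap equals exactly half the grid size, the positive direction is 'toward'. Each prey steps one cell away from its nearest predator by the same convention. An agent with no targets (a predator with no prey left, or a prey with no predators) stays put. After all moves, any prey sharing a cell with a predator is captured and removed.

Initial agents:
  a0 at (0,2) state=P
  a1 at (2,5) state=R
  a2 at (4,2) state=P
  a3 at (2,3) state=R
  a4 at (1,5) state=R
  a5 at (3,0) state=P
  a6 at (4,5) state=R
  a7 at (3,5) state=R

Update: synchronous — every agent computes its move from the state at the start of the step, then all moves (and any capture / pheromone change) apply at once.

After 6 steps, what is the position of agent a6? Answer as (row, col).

(1, 0)

t=1: a0@(1,2):P a1@(1,5):R a2@(3,2):P a3@(3,3):R a4@(0,5):R a5@(3,5):P a6@(5,5):R a7@(3,4):R
t=2: a0@(1,3):P a1@(0,5):R a2@(3,3):P a4@(5,5):R a5@(3,4):P a6@(0,5):R
t=3: a0@(1,4):P a1@(0,0):R a2@(4,3):P a4@(0,5):R a5@(4,4):P a6@(0,0):R
t=4: a0@(0,4):P a1@(0,1):R a2@(5,3):P a4@(5,5):R a5@(5,4):P a6@(0,1):R
t=5: a0@(5,4):P a1@(0,0):R a2@(5,4):P a4@(5,0):R a5@(5,5):P a6@(0,0):R
t=6: a0@(5,5):P a1@(1,0):R a2@(5,5):P a4@(5,1):R a5@(5,0):P a6@(1,0):R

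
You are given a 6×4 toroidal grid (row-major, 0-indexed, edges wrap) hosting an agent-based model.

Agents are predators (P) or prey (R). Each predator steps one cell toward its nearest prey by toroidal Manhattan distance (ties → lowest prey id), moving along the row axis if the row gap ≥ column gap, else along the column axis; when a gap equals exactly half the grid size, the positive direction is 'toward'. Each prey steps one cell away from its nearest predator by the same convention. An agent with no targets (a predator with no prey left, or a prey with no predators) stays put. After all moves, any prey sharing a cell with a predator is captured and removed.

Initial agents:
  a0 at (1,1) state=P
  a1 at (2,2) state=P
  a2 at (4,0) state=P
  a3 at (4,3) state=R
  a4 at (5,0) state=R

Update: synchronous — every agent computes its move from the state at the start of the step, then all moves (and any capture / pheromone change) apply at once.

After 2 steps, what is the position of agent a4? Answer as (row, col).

t=1: a0@(0,1):P a1@(3,2):P a2@(4,3):P a3@(4,2):R a4@(0,0):R
t=2: a0@(0,0):P a1@(4,2):P a2@(4,2):P a3@(5,2):R a4@(0,3):R

(0, 3)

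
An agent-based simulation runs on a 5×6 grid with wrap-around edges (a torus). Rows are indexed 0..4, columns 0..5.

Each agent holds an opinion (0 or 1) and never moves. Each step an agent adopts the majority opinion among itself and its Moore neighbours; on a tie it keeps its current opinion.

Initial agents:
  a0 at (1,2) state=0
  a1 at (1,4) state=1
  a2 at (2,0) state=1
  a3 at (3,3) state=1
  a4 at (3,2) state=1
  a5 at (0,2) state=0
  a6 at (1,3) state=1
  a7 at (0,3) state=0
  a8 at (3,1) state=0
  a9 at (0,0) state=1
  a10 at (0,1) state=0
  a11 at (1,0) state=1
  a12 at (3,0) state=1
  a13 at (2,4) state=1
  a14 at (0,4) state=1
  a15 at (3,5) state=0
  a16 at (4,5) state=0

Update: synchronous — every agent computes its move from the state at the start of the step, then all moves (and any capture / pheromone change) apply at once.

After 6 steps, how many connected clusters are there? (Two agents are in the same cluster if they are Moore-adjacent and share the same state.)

2

t=1: a0@(1,2):0 a1@(1,4):1 a2@(2,0):1 a3@(3,3):1 a4@(3,2):1 a5@(0,2):0 a6@(1,3):1 a7@(0,3):0 a8@(3,1):1 a9@(0,0):1 a10@(0,1):0 a11@(1,0):1 a12@(3,0):0 a13@(2,4):1 a14@(0,4):1 a15@(3,5):1 a16@(4,5):1
t=2: a0@(1,2):0 a1@(1,4):1 a2@(2,0):1 a3@(3,3):1 a4@(3,2):1 a5@(0,2):0 a6@(1,3):1 a7@(0,3):0 a8@(3,1):1 a9@(0,0):1 a10@(0,1):0 a11@(1,0):1 a12@(3,0):1 a13@(2,4):1 a14@(0,4):1 a15@(3,5):1 a16@(4,5):1
t=3: (unchanged — steady state)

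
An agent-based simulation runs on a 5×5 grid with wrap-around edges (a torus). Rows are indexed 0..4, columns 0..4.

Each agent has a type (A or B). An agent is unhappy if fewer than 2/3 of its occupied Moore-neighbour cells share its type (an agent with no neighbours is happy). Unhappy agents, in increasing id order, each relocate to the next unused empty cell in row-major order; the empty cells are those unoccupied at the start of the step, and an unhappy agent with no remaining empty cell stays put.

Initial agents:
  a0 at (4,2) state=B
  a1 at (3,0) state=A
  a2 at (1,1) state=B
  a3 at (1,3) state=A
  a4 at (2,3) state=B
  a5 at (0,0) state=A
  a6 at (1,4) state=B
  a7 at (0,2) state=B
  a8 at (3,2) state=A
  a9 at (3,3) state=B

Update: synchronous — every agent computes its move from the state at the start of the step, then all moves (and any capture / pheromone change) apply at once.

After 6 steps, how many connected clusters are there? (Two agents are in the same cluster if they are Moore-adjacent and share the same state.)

t=1: a0@(4,2):B a1@(3,0):A a2@(0,1):B a3@(0,3):A a4@(0,4):B a5@(1,0):A a6@(1,2):B a7@(0,2):B a8@(2,0):A a9@(3,3):B
t=2: a0@(4,2):B a1@(3,0):A a2@(0,1):B a3@(0,0):A a4@(1,1):B a5@(1,3):A a6@(1,2):B a7@(0,2):B a8@(2,0):A a9@(3,3):B
t=3: a0@(4,2):B a1@(3,0):A a2@(0,1):B a3@(0,3):A a4@(0,4):B a5@(1,0):A a6@(1,2):B a7@(0,2):B a8@(1,4):A a9@(3,3):B
t=4: a0@(4,2):B a1@(3,0):A a2@(0,1):B a3@(0,0):A a4@(1,1):B a5@(1,3):A a6@(1,2):B a7@(0,2):B a8@(1,4):A a9@(3,3):B
t=5: a0@(4,2):B a1@(3,0):A a2@(0,1):B a3@(0,3):A a4@(1,1):B a5@(0,4):A a6@(1,2):B a7@(0,2):B a8@(1,4):A a9@(3,3):B
t=6: a0@(4,2):B a1@(3,0):A a2@(0,1):B a3@(0,0):A a4@(1,1):B a5@(0,4):A a6@(1,2):B a7@(0,2):B a8@(1,4):A a9@(3,3):B

3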